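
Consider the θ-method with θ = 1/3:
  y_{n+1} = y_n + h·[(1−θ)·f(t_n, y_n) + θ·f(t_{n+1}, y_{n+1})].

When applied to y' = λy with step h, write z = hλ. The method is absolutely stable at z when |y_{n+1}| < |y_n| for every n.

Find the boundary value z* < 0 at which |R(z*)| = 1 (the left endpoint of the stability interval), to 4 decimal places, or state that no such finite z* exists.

With y'=λy (z=hλ):
  y_{n+1} = y_n + z·[2/3·y_n + 1/3·y_{n+1}] ⇒ (1 − 1/3z)y_{n+1} = (1 + 2/3z)y_n
  Hence R(z) = (1 + 2/3z)/(1 − 1/3z).

Boundary: |R(x)|=1, x<0.
x=-1.02: |R|=0.2388
R=−1: 1+2/3x = −1+1/3x ⇒ -1/3x=2 ⇒ x=2/(-1/3)=-6.0000
Confirm numerically:
  x=-4.563: |R|=0.81000 <1
  x=-4.061: |R|=0.72539 <1
  x=-2.888: |R|=0.47147 <1
  x=-6.208: |R|=1.02259 >1
  x=-6.142: |R|=1.01553 >1
Stable set (-6.0000, 0).

z* = -6.0000.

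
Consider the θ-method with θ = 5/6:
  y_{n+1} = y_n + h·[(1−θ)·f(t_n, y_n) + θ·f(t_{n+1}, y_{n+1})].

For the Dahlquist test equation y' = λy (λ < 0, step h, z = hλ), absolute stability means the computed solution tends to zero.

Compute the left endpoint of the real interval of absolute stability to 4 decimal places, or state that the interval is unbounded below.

unbounded; (−∞, 0).

Set f=λy, z=hλ:
  y_{n+1} = y_n + z·[1/6·y_n + 5/6·y_{n+1}] ⇒ (1 − 5/6z)y_{n+1} = (1 + 1/6z)y_n
  so R(z) = (1 + 1/6z)/(1 − 5/6z).

Need |R(x)|<1, x<0.
x=-1.39: |R|=0.3560
x=-2: |R|=0.2500
x=-10: |R|=0.0714
x=-100: |R|=0.1858
θ=5/6≥1/2 ⇒ |1+1/6x|<|1−5/6x| ∀x<0 ⇒ unbounded interval.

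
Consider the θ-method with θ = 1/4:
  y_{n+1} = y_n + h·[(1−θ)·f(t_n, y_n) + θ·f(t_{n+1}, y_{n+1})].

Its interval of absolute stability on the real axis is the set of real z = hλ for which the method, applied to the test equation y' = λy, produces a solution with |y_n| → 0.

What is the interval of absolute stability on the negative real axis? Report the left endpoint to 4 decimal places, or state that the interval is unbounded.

(-4.0000, 0).

On y'=λy, z=hλ:
  y_{n+1} = y_n + z·[3/4·y_n + 1/4·y_{n+1}] ⇒ (1 − 1/4z)y_{n+1} = (1 + 3/4z)y_n
  so R(z) = (1 + 3/4z)/(1 − 1/4z).

Need |R(x)|<1, x<0.
x=-0.77: |R|=0.3543
R=−1: 1+3/4x = −1+1/4x ⇒ -1/2x=2 ⇒ x=2/(-1/2)=-4.0000
Confirm numerically:
  x=-3.911: |R|=0.97750 <1
  x=-2.500: |R|=0.53846 <1
  x=-2.340: |R|=0.47634 <1
  x=-4.454: |R|=1.10740 >1
  x=-4.109: |R|=1.02688 >1
Stable set (-4.0000, 0).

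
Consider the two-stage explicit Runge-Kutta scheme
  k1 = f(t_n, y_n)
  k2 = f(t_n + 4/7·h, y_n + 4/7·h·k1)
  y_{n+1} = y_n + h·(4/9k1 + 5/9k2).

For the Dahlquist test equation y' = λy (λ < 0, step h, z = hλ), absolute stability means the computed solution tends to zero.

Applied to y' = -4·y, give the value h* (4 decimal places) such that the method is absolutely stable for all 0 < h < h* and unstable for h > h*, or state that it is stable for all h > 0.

(-3.1500,0); λ=-4 ⇒ h* = (63/20)/4 = 0.7875.

Set f=λy, z=hλ:
  k1=λy_n ⇒ h·k1=z·y_n;  k2=λ(1+4/7z)y_n ⇒ h·k2=z(1+4/7z)y_n
  y_{n+1}/y_n = 1 + 4/9z + 5/9z(1+4/7z) = 1 + z + 20/63z²
  Hence R(z) = 1 + z + 20/63z².

Need |R(x)|<1, x<0.
x=-0.81: |R|=0.3983
R=1: x+20/63x²=0 ⇒ x=−63/20=-3.1500; min R=1−1/(4·20/63)=0.2125>−1
Confirm numerically:
  x=-2.689: |R|=0.60647 <1
  x=-2.347: |R|=0.40170 <1
  x=-1.842: |R|=0.23513 <1
  x=-3.690: |R|=1.63257 >1
  x=-3.518: |R|=1.41099 >1
  x=-3.494: |R|=1.38157 >1
So |R|<1 on (-3.1500, 0).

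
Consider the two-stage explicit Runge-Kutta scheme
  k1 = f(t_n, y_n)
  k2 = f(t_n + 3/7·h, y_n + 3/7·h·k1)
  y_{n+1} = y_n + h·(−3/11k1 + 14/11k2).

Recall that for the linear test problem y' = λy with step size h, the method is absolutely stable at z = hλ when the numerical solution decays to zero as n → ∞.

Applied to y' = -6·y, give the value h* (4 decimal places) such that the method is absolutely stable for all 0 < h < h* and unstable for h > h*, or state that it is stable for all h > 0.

Test eqn y'=λy, z=hλ:
  k1=λy_n ⇒ h·k1=z·y_n;  k2=λ(1+3/7z)y_n ⇒ h·k2=z(1+3/7z)y_n
  y_{n+1}/y_n = 1 − 3/11z + 14/11z(1+3/7z) = 1 + z + 6/11z²
  ⇒ R(z) = 1 + z + 6/11z².

Boundary: |R(x)|=1, x<0.
x=-1.21: |R|=0.5886
R=1: x+6/11x²=0 ⇒ x=−11/6=-1.8333; min R=1−1/(4·6/11)=0.5417>−1
Confirm numerically:
  x=-1.500: |R|=0.72727 <1
  x=-1.146: |R|=0.57035 <1
  x=-1.104: |R|=0.56081 <1
  x=-2.269: |R|=1.53920 >1
  x=-1.956: |R|=1.13087 >1
So |R|<1 on (-1.8333, 0).

(-1.8333,0); λ=-6 ⇒ h* = (11/6)/6 = 0.3056.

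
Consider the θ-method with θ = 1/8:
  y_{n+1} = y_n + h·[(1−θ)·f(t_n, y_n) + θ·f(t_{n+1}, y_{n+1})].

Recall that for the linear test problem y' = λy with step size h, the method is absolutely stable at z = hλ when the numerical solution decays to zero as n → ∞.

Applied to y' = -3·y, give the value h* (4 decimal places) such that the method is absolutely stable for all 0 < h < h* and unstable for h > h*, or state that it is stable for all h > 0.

On y'=λy, z=hλ:
  y_{n+1} = y_n + z·[7/8·y_n + 1/8·y_{n+1}] ⇒ (1 − 1/8z)y_{n+1} = (1 + 7/8z)y_n
  Hence R(z) = (1 + 7/8z)/(1 − 1/8z).

Need |R(x)|<1, x<0.
x=-1.55: |R|=0.2984
R=−1: 1+7/8x = −1+1/8x ⇒ -3/4x=2 ⇒ x=2/(-3/4)=-2.6667
Confirm numerically:
  x=-2.397: |R|=0.84438 <1
  x=-2.307: |R|=0.79063 <1
  x=-2.036: |R|=0.62296 <1
  x=-1.615: |R|=0.34373 <1
  x=-3.253: |R|=1.31263 >1
  x=-2.847: |R|=1.09975 >1
Stable set (-2.6667, 0).

(-2.6667,0); λ=-3 ⇒ h* = (8/3)/3 = 0.8889.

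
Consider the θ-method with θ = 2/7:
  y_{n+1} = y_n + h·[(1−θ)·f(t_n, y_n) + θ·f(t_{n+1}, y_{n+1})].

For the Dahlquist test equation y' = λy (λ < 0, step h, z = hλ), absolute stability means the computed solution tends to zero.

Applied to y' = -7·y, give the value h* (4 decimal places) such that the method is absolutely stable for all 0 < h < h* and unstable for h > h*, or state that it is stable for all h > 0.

(-4.6667,0); λ=-7 ⇒ h* = (14/3)/7 = 0.6667.

Set f=λy, z=hλ:
  y_{n+1} = y_n + z·[5/7·y_n + 2/7·y_{n+1}] ⇒ (1 − 2/7z)y_{n+1} = (1 + 5/7z)y_n
  ⇒ R(z) = (1 + 5/7z)/(1 − 2/7z).

Need |R(x)|<1, x<0.
x=-0.71: |R|=0.4097
R=−1: 1+5/7x = −1+2/7x ⇒ -3/7x=2 ⇒ x=2/(-3/7)=-4.6667
Confirm numerically:
  x=-4.168: |R|=0.90245 <1
  x=-2.837: |R|=0.56691 <1
  x=-1.908: |R|=0.23484 <1
  x=-5.190: |R|=1.09033 >1
  x=-4.747: |R|=1.01461 >1
So |R|<1 on (-4.6667, 0).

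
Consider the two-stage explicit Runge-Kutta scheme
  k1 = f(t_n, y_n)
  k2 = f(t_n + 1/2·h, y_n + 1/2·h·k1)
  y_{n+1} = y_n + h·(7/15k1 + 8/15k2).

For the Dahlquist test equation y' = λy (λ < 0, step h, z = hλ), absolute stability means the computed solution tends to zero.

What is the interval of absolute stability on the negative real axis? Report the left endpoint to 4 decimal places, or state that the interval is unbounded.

On y'=λy, z=hλ:
  k1=λy_n ⇒ h·k1=z·y_n;  k2=λ(1+1/2z)y_n ⇒ h·k2=z(1+1/2z)y_n
  y_{n+1}/y_n = 1 + 7/15z + 8/15z(1+1/2z) = 1 + z + 4/15z²
  so R(z) = 1 + z + 4/15z².

Find x<0 with |R(x)|<1.
x=-1.5: |R|=0.1000
R=1: x+4/15x²=0 ⇒ x=−15/4=-3.7500; min R=1−1/(4·4/15)=0.0625>−1
Confirm numerically:
  x=-3.636: |R|=0.88947 <1
  x=-2.550: |R|=0.18400 <1
  x=-2.271: |R|=0.10432 <1
  x=-1.950: |R|=0.06400 <1
  x=-4.325: |R|=1.66317 >1
  x=-4.187: |R|=1.48793 >1
  x=-3.981: |R|=1.24523 >1
Stable set (-3.7500, 0).

z∈(-3.7500,0).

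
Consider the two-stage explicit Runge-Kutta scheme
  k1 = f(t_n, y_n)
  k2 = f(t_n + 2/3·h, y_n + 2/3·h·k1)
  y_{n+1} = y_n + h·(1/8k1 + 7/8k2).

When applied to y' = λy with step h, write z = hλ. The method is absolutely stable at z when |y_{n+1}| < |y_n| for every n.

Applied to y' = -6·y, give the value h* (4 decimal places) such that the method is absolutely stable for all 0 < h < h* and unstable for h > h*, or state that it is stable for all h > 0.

(-1.7143,0); λ=-6 ⇒ h* = (12/7)/6 = 0.2857.

On y'=λy, z=hλ:
  k1=λy_n ⇒ h·k1=z·y_n;  k2=λ(1+2/3z)y_n ⇒ h·k2=z(1+2/3z)y_n
  y_{n+1}/y_n = 1 + 1/8z + 7/8z(1+2/3z) = 1 + z + 7/12z²
  ⇒ R(z) = 1 + z + 7/12z².

Boundary: |R(x)|=1, x<0.
x=-1.61: |R|=0.9021
R=1: x+7/12x²=0 ⇒ x=−12/7=-1.7143; min R=1−1/(4·7/12)=0.5714>−1
Confirm numerically:
  x=-1.223: |R|=0.64951 <1
  x=-1.120: |R|=0.61173 <1
  x=-0.768: |R|=0.57606 <1
  x=-2.267: |R|=1.73092 >1
  x=-2.210: |R|=1.63906 >1
  x=-2.042: |R|=1.39036 >1
Interval (-1.7143, 0).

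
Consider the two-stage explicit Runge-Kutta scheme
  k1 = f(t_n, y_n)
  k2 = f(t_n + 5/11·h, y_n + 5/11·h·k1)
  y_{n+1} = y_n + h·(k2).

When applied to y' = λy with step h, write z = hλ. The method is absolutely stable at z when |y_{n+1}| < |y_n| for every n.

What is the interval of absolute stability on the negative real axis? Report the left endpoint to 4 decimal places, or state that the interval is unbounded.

Set f=λy, z=hλ:
  k1=λy_n ⇒ h·k1=z·y_n;  k2=λ(1+5/11z)y_n ⇒ h·k2=z(1+5/11z)y_n
  y_{n+1}/y_n = 1 + z(1+5/11z) = 1 + z + 5/11z²
  R(z) = 1 + z + 5/11z².

Solve |R(x)|<1 on ℝ⁻.
x=-0.46: |R|=0.6362
R=1: x+5/11x²=0 ⇒ x=−11/5=-2.2000; min R=1−1/(4·5/11)=0.4500>−1
Confirm numerically:
  x=-1.634: |R|=0.57962 <1
  x=-1.623: |R|=0.57433 <1
  x=-1.216: |R|=0.45612 <1
  x=-2.705: |R|=1.62092 >1
  x=-2.429: |R|=1.25284 >1
Interval (-2.2000, 0).

z∈(-2.2000,0).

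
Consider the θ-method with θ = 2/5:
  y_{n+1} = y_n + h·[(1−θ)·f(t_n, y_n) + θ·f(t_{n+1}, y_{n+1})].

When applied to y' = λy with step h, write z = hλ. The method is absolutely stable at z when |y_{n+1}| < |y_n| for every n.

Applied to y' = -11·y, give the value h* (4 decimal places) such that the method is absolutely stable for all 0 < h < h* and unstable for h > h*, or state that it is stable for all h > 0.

With y'=λy (z=hλ):
  y_{n+1} = y_n + z·[3/5·y_n + 2/5·y_{n+1}] ⇒ (1 − 2/5z)y_{n+1} = (1 + 3/5z)y_n
  ⇒ R(z) = (1 + 3/5z)/(1 − 2/5z).

Solve |R(x)|<1 on ℝ⁻.
x=-1.26: |R|=0.1622
R=−1: 1+3/5x = −1+2/5x ⇒ -1/5x=2 ⇒ x=2/(-1/5)=-10.0000
Confirm numerically:
  x=-8.483: |R|=0.93094 <1
  x=-6.774: |R|=0.82607 <1
  x=-5.251: |R|=0.69365 <1
  x=-4.739: |R|=0.63662 <1
  x=-10.590: |R|=1.02254 >1
  x=-10.429: |R|=1.01659 >1
Stable set (-10.0000, 0).

(-10.0000,0); λ=-11 ⇒ h* = (10)/11 = 0.9091.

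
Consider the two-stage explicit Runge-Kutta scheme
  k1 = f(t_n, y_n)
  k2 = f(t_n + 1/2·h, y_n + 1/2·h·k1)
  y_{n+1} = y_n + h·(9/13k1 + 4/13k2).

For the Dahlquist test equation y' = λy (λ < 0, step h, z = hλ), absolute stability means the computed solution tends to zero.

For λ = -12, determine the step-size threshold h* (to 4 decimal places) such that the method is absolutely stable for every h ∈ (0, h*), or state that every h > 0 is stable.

On y'=λy, z=hλ:
  k1=λy_n ⇒ h·k1=z·y_n;  k2=λ(1+1/2z)y_n ⇒ h·k2=z(1+1/2z)y_n
  y_{n+1}/y_n = 1 + 9/13z + 4/13z(1+1/2z) = 1 + z + 2/13z²
  Hence R(z) = 1 + z + 2/13z².

Need |R(x)|<1, x<0.
x=-1.17: |R|=0.0406
R=1: x+2/13x²=0 ⇒ x=−13/2=-6.5000; min R=1−1/(4·2/13)=-0.6250>−1
Confirm numerically:
  x=-6.176: |R|=0.69215 <1
  x=-5.230: |R|=0.02186 <1
  x=-2.750: |R|=0.58654 <1
  x=-6.856: |R|=1.37550 >1
  x=-6.685: |R|=1.19027 >1
So |R|<1 on (-6.5000, 0).

(-6.5000,0); λ=-12 ⇒ h* = (13/2)/12 = 0.5417.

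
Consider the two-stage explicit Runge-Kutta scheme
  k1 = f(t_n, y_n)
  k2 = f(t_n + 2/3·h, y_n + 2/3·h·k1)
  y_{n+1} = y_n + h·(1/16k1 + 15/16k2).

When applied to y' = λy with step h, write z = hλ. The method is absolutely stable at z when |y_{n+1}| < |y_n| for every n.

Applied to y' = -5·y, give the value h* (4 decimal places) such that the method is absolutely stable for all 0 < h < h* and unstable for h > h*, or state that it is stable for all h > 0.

Test eqn y'=λy, z=hλ:
  k1=λy_n ⇒ h·k1=z·y_n;  k2=λ(1+2/3z)y_n ⇒ h·k2=z(1+2/3z)y_n
  y_{n+1}/y_n = 1 + 1/16z + 15/16z(1+2/3z) = 1 + z + 5/8z²
  R(z) = 1 + z + 5/8z².

Find x<0 with |R(x)|<1.
x=-1.52: |R|=0.9240
R=1: x+5/8x²=0 ⇒ x=−8/5=-1.6000; min R=1−1/(4·5/8)=0.6000>−1
Confirm numerically:
  x=-1.261: |R|=0.73283 <1
  x=-0.950: |R|=0.61406 <1
  x=-0.878: |R|=0.60380 <1
  x=-2.084: |R|=1.63041 >1
  x=-2.078: |R|=1.62080 >1
Stable set (-1.6000, 0).

(-1.6000,0); λ=-5 ⇒ h* = (8/5)/5 = 0.3200.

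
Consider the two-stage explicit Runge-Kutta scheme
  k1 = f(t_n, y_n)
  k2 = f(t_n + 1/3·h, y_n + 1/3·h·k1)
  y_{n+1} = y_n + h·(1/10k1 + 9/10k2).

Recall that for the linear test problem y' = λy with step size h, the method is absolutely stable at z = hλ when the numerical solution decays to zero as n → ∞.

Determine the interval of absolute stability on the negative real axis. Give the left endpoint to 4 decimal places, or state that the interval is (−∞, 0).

Test eqn y'=λy, z=hλ:
  k1=λy_n ⇒ h·k1=z·y_n;  k2=λ(1+1/3z)y_n ⇒ h·k2=z(1+1/3z)y_n
  y_{n+1}/y_n = 1 + 1/10z + 9/10z(1+1/3z) = 1 + z + 3/10z²
  R(z) = 1 + z + 3/10z².

Find x<0 with |R(x)|<1.
x=-0.8: |R|=0.3920
R=1: x+3/10x²=0 ⇒ x=−10/3=-3.3333; min R=1−1/(4·3/10)=0.1667>−1
Confirm numerically:
  x=-3.231: |R|=0.90081 <1
  x=-1.994: |R|=0.19881 <1
  x=-1.389: |R|=0.18980 <1
  x=-3.808: |R|=1.54226 >1
  x=-3.694: |R|=1.39969 >1
So |R|<1 on (-3.3333, 0).

(-3.3333, 0).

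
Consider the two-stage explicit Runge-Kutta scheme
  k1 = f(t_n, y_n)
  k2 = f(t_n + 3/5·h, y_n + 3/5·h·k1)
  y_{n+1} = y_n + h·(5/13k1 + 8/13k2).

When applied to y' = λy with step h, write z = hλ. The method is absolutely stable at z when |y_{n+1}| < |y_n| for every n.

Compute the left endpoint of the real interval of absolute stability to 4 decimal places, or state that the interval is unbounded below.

z* = -2.7083.

With y'=λy (z=hλ):
  k1=λy_n ⇒ h·k1=z·y_n;  k2=λ(1+3/5z)y_n ⇒ h·k2=z(1+3/5z)y_n
  y_{n+1}/y_n = 1 + 5/13z + 8/13z(1+3/5z) = 1 + z + 24/65z²
  Hence R(z) = 1 + z + 24/65z².

Find x<0 with |R(x)|<1.
x=-1.44: |R|=0.3256
R=1: x+24/65x²=0 ⇒ x=−65/24=-2.7083; min R=1−1/(4·24/65)=0.3229>−1
Confirm numerically:
  x=-1.940: |R|=0.44964 <1
  x=-1.845: |R|=0.41187 <1
  x=-1.522: |R|=0.33332 <1
  x=-1.127: |R|=0.34197 <1
  x=-3.044: |R|=1.37727 >1
  x=-2.942: |R|=1.25383 >1
So |R|<1 on (-2.7083, 0).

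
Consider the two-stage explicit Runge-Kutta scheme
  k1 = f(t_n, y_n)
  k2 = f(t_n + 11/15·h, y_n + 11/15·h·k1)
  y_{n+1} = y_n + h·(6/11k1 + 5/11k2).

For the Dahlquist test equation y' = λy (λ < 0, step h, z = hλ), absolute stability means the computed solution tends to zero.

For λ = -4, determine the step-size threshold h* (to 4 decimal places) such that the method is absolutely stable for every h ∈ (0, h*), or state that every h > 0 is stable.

With y'=λy (z=hλ):
  k1=λy_n ⇒ h·k1=z·y_n;  k2=λ(1+11/15z)y_n ⇒ h·k2=z(1+11/15z)y_n
  y_{n+1}/y_n = 1 + 6/11z + 5/11z(1+11/15z) = 1 + z + 1/3z²
  Hence R(z) = 1 + z + 1/3z².

Boundary: |R(x)|=1, x<0.
x=-1.09: |R|=0.3060
R=1: x+1/3x²=0 ⇒ x=−3=-3.0000; min R=1−1/(4·1/3)=0.2500>−1
Confirm numerically:
  x=-2.847: |R|=0.85480 <1
  x=-2.643: |R|=0.68548 <1
  x=-1.992: |R|=0.33069 <1
  x=-3.273: |R|=1.29784 >1
  x=-3.131: |R|=1.13672 >1
  x=-3.101: |R|=1.10440 >1
Stable set (-3.0000, 0).

(-3.0000,0); λ=-4 ⇒ h* = (3)/4 = 0.7500.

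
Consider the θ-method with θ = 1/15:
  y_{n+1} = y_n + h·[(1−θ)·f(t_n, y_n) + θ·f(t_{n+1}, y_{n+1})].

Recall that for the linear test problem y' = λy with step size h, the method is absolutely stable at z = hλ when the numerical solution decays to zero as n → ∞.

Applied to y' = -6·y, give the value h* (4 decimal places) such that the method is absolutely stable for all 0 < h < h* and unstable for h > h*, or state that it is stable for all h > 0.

(-2.3077,0); λ=-6 ⇒ h* = (30/13)/6 = 0.3846.

Set f=λy, z=hλ:
  y_{n+1} = y_n + z·[14/15·y_n + 1/15·y_{n+1}] ⇒ (1 − 1/15z)y_{n+1} = (1 + 14/15z)y_n
  Hence R(z) = (1 + 14/15z)/(1 − 1/15z).

Need |R(x)|<1, x<0.
x=-0.66: |R|=0.3678
R=−1: 1+14/15x = −1+1/15x ⇒ -13/15x=2 ⇒ x=2/(-13/15)=-2.3077
Confirm numerically:
  x=-1.961: |R|=0.73427 <1
  x=-1.787: |R|=0.59677 <1
  x=-1.344: |R|=0.23348 <1
  x=-2.551: |R|=1.18022 >1
  x=-2.517: |R|=1.15533 >1
So |R|<1 on (-2.3077, 0).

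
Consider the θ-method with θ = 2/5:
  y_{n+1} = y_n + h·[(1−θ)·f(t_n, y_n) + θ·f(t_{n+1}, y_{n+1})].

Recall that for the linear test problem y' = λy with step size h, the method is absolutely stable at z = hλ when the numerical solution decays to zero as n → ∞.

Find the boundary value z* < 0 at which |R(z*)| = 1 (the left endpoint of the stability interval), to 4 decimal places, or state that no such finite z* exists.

left endpoint -10.0000.

On y'=λy, z=hλ:
  y_{n+1} = y_n + z·[3/5·y_n + 2/5·y_{n+1}] ⇒ (1 − 2/5z)y_{n+1} = (1 + 3/5z)y_n
  ⇒ R(z) = (1 + 3/5z)/(1 − 2/5z).

Find x<0 with |R(x)|<1.
x=-1.3: |R|=0.1447
R=−1: 1+3/5x = −1+2/5x ⇒ -1/5x=2 ⇒ x=2/(-1/5)=-10.0000
Confirm numerically:
  x=-9.297: |R|=0.97020 <1
  x=-8.078: |R|=0.90915 <1
  x=-7.709: |R|=0.88780 <1
  x=-10.562: |R|=1.02151 >1
  x=-10.100: |R|=1.00397 >1
Interval (-10.0000, 0).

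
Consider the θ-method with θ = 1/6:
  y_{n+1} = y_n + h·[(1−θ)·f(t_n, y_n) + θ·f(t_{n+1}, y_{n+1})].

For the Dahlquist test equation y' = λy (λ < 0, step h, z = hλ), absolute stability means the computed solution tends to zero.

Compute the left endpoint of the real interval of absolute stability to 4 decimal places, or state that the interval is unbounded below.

On y'=λy, z=hλ:
  y_{n+1} = y_n + z·[5/6·y_n + 1/6·y_{n+1}] ⇒ (1 − 1/6z)y_{n+1} = (1 + 5/6z)y_n
  R(z) = (1 + 5/6z)/(1 − 1/6z).

Need |R(x)|<1, x<0.
x=-0.82: |R|=0.2786
R=−1: 1+5/6x = −1+1/6x ⇒ -2/3x=2 ⇒ x=2/(-2/3)=-3.0000
Confirm numerically:
  x=-2.978: |R|=0.99020 <1
  x=-2.365: |R|=0.69635 <1
  x=-2.191: |R|=0.60493 <1
  x=-2.177: |R|=0.59741 <1
  x=-3.437: |R|=1.18523 >1
  x=-3.424: |R|=1.17997 >1
So |R|<1 on (-3.0000, 0).

z* = -3.0000.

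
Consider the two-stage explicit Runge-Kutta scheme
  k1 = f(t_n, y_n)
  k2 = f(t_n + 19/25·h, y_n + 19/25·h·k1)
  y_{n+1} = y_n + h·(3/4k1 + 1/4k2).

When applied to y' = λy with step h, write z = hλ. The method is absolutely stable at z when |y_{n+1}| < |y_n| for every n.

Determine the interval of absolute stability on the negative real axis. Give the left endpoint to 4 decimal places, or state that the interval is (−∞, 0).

z∈(-5.2632,0).

Test eqn y'=λy, z=hλ:
  k1=λy_n ⇒ h·k1=z·y_n;  k2=λ(1+19/25z)y_n ⇒ h·k2=z(1+19/25z)y_n
  y_{n+1}/y_n = 1 + 3/4z + 1/4z(1+19/25z) = 1 + z + 19/100z²
  ⇒ R(z) = 1 + z + 19/100z².

Need |R(x)|<1, x<0.
x=-0.53: |R|=0.5234
R=1: x+19/100x²=0 ⇒ x=−100/19=-5.2632; min R=1−1/(4·19/100)=-0.3158>−1
Confirm numerically:
  x=-5.088: |R|=0.83067 <1
  x=-4.237: |R|=0.17391 <1
  x=-2.890: |R|=0.30310 <1
  x=-2.828: |R|=0.30846 <1
  x=-5.764: |R|=1.54850 >1
  x=-5.444: |R|=1.18706 >1
  x=-5.431: |R|=1.17319 >1
So |R|<1 on (-5.2632, 0).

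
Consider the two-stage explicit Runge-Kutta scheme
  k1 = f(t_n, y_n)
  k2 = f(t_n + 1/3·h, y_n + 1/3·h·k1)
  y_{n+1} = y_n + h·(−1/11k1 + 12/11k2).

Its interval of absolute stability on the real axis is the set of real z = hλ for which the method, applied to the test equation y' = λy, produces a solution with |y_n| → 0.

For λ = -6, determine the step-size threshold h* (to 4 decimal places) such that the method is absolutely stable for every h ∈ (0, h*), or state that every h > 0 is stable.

With y'=λy (z=hλ):
  k1=λy_n ⇒ h·k1=z·y_n;  k2=λ(1+1/3z)y_n ⇒ h·k2=z(1+1/3z)y_n
  y_{n+1}/y_n = 1 − 1/11z + 12/11z(1+1/3z) = 1 + z + 4/11z²
  Hence R(z) = 1 + z + 4/11z².

Find x<0 with |R(x)|<1.
x=-1.59: |R|=0.3293
R=1: x+4/11x²=0 ⇒ x=−11/4=-2.7500; min R=1−1/(4·4/11)=0.3125>−1
Confirm numerically:
  x=-2.606: |R|=0.86354 <1
  x=-1.766: |R|=0.36809 <1
  x=-1.683: |R|=0.34700 <1
  x=-3.260: |R|=1.60458 >1
  x=-2.808: |R|=1.05922 >1
Interval (-2.7500, 0).

(-2.7500,0); λ=-6 ⇒ h* = (11/4)/6 = 0.4583.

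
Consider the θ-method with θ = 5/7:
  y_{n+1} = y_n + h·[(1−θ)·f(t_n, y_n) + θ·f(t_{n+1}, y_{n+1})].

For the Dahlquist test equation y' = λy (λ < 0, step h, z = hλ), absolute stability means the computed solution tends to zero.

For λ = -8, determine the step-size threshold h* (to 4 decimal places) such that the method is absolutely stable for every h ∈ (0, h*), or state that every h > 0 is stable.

(−∞, 0) — no finite endpoint. Any h>0 works for λ=-8.

Test eqn y'=λy, z=hλ:
  y_{n+1} = y_n + z·[2/7·y_n + 5/7·y_{n+1}] ⇒ (1 − 5/7z)y_{n+1} = (1 + 2/7z)y_n
  so R(z) = (1 + 2/7z)/(1 − 5/7z).

Find x<0 with |R(x)|<1.
x=-1.15: |R|=0.3686
x=-2: |R|=0.1765
x=-10: |R|=0.2281
x=-100: |R|=0.3807
θ=5/7≥1/2 ⇒ |1+2/7x|<|1−5/7x| ∀x<0 ⇒ stable on all of ℝ⁻.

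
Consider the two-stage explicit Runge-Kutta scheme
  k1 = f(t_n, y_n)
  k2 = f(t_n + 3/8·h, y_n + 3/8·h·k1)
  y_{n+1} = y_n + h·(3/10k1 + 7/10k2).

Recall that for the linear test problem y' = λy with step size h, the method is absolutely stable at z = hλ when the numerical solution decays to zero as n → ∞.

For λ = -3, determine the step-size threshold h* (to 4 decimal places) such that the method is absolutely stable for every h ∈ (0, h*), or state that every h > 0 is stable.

(-3.8095,0); λ=-3 ⇒ h* = (80/21)/3 = 1.2698.

Test eqn y'=λy, z=hλ:
  k1=λy_n ⇒ h·k1=z·y_n;  k2=λ(1+3/8z)y_n ⇒ h·k2=z(1+3/8z)y_n
  y_{n+1}/y_n = 1 + 3/10z + 7/10z(1+3/8z) = 1 + z + 21/80z²
  R(z) = 1 + z + 21/80z².

Find x<0 with |R(x)|<1.
x=-0.85: |R|=0.3397
R=1: x+21/80x²=0 ⇒ x=−80/21=-3.8095; min R=1−1/(4·21/80)=0.0476>−1
Confirm numerically:
  x=-3.208: |R|=0.49346 <1
  x=-2.369: |R|=0.10419 <1
  x=-2.172: |R|=0.06637 <1
  x=-1.587: |R|=0.07412 <1
  x=-4.177: |R|=1.40292 >1
  x=-4.134: |R|=1.35211 >1
  x=-4.084: |R|=1.29425 >1
So |R|<1 on (-3.8095, 0).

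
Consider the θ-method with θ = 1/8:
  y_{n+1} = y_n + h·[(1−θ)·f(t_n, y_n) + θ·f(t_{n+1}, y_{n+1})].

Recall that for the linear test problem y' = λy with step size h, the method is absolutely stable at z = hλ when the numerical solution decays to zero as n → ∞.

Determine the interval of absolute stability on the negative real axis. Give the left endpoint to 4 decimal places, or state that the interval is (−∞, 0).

(-2.6667, 0).

On y'=λy, z=hλ:
  y_{n+1} = y_n + z·[7/8·y_n + 1/8·y_{n+1}] ⇒ (1 − 1/8z)y_{n+1} = (1 + 7/8z)y_n
  so R(z) = (1 + 7/8z)/(1 − 1/8z).

Need |R(x)|<1, x<0.
x=-1.28: |R|=0.1034
R=−1: 1+7/8x = −1+1/8x ⇒ -3/4x=2 ⇒ x=2/(-3/4)=-2.6667
Confirm numerically:
  x=-2.471: |R|=0.88788 <1
  x=-1.524: |R|=0.28013 <1
  x=-1.485: |R|=0.25250 <1
  x=-1.251: |R|=0.08183 <1
  x=-2.938: |R|=1.14884 >1
  x=-2.748: |R|=1.04540 >1
  x=-2.696: |R|=1.01645 >1
Interval (-2.6667, 0).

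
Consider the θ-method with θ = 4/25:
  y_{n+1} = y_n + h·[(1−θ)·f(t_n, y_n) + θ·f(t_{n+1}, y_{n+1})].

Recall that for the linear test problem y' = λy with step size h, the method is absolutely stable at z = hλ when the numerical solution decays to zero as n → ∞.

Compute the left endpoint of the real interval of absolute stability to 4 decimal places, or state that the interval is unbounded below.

z* = -2.9412.

On y'=λy, z=hλ:
  y_{n+1} = y_n + z·[21/25·y_n + 4/25·y_{n+1}] ⇒ (1 − 4/25z)y_{n+1} = (1 + 21/25z)y_n
  Hence R(z) = (1 + 21/25z)/(1 − 4/25z).

Find x<0 with |R(x)|<1.
x=-0.54: |R|=0.5029
R=−1: 1+21/25x = −1+4/25x ⇒ -17/25x=2 ⇒ x=2/(-17/25)=-2.9412
Confirm numerically:
  x=-2.164: |R|=0.60744 <1
  x=-2.082: |R|=0.56175 <1
  x=-1.346: |R|=0.10749 <1
  x=-3.187: |R|=1.11071 >1
  x=-3.041: |R|=1.04566 >1
Stable set (-2.9412, 0).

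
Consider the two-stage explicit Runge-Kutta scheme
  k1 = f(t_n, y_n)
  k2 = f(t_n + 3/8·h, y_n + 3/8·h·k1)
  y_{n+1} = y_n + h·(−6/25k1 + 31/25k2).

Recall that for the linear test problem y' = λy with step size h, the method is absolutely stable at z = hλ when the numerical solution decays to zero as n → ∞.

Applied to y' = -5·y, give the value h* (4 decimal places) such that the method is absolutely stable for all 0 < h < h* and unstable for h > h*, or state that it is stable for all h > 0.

(-2.1505,0); λ=-5 ⇒ h* = (200/93)/5 = 0.4301.

Set f=λy, z=hλ:
  k1=λy_n ⇒ h·k1=z·y_n;  k2=λ(1+3/8z)y_n ⇒ h·k2=z(1+3/8z)y_n
  y_{n+1}/y_n = 1 − 6/25z + 31/25z(1+3/8z) = 1 + z + 93/200z²
  Hence R(z) = 1 + z + 93/200z².

Solve |R(x)|<1 on ℝ⁻.
x=-1.76: |R|=0.6804
R=1: x+93/200x²=0 ⇒ x=−200/93=-2.1505; min R=1−1/(4·93/200)=0.4624>−1
Confirm numerically:
  x=-2.047: |R|=0.90145 <1
  x=-2.044: |R|=0.89874 <1
  x=-1.909: |R|=0.78559 <1
  x=-1.244: |R|=0.47560 <1
  x=-2.583: |R|=1.51943 >1
  x=-2.176: |R|=1.02576 >1
Interval (-2.1505, 0).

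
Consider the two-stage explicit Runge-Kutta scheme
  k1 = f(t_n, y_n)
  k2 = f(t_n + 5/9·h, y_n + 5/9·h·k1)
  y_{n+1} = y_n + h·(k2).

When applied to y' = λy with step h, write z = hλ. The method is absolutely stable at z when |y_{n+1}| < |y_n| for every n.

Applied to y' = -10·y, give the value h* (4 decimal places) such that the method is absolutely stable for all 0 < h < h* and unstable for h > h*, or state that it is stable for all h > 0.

On y'=λy, z=hλ:
  k1=λy_n ⇒ h·k1=z·y_n;  k2=λ(1+5/9z)y_n ⇒ h·k2=z(1+5/9z)y_n
  y_{n+1}/y_n = 1 + z(1+5/9z) = 1 + z + 5/9z²
  so R(z) = 1 + z + 5/9z².

Boundary: |R(x)|=1, x<0.
x=-0.95: |R|=0.5514
R=1: x+5/9x²=0 ⇒ x=−9/5=-1.8000; min R=1−1/(4·5/9)=0.5500>−1
Confirm numerically:
  x=-1.725: |R|=0.92813 <1
  x=-1.644: |R|=0.85752 <1
  x=-1.628: |R|=0.84444 <1
  x=-2.355: |R|=1.72613 >1
  x=-2.032: |R|=1.26190 >1
Stable set (-1.8000, 0).

(-1.8000,0); λ=-10 ⇒ h* = (9/5)/10 = 0.1800.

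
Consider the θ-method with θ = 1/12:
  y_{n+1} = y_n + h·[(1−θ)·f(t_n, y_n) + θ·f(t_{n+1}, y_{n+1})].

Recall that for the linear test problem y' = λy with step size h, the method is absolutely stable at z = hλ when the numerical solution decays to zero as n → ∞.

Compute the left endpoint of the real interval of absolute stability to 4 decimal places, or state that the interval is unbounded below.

With y'=λy (z=hλ):
  y_{n+1} = y_n + z·[11/12·y_n + 1/12·y_{n+1}] ⇒ (1 − 1/12z)y_{n+1} = (1 + 11/12z)y_n
  R(z) = (1 + 11/12z)/(1 − 1/12z).

Find x<0 with |R(x)|<1.
x=-0.44: |R|=0.5756
R=−1: 1+11/12x = −1+1/12x ⇒ -5/6x=2 ⇒ x=2/(-5/6)=-2.4000
Confirm numerically:
  x=-2.194: |R|=0.85487 <1
  x=-2.153: |R|=0.82548 <1
  x=-1.709: |R|=0.49595 <1
  x=-1.591: |R|=0.40475 <1
  x=-2.903: |R|=1.33752 >1
  x=-2.737: |R|=1.22868 >1
  x=-2.710: |R|=1.21074 >1
So |R|<1 on (-2.4000, 0).

left endpoint -2.4000.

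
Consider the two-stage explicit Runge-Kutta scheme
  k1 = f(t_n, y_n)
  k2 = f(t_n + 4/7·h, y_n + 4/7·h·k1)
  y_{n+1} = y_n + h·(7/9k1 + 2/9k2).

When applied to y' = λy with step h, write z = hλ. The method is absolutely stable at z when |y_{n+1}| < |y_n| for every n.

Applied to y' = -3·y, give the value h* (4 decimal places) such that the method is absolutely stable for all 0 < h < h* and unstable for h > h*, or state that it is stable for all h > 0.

(-7.8750,0); λ=-3 ⇒ h* = (63/8)/3 = 2.6250.

Set f=λy, z=hλ:
  k1=λy_n ⇒ h·k1=z·y_n;  k2=λ(1+4/7z)y_n ⇒ h·k2=z(1+4/7z)y_n
  y_{n+1}/y_n = 1 + 7/9z + 2/9z(1+4/7z) = 1 + z + 8/63z²
  Hence R(z) = 1 + z + 8/63z².

Need |R(x)|<1, x<0.
x=-1.25: |R|=0.0516
R=1: x+8/63x²=0 ⇒ x=−63/8=-7.8750; min R=1−1/(4·8/63)=-0.9688>−1
Confirm numerically:
  x=-6.809: |R|=0.07830 <1
  x=-6.654: |R|=0.03169 <1
  x=-3.273: |R|=0.91268 <1
  x=-7.989: |R|=1.11565 >1
  x=-7.949: |R|=1.07470 >1
So |R|<1 on (-7.8750, 0).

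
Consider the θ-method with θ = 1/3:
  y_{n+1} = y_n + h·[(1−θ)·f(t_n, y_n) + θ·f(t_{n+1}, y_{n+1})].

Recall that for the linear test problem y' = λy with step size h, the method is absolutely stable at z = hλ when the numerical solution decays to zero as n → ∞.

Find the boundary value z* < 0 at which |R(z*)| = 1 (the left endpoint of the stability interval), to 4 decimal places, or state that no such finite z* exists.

left endpoint -6.0000.

Set f=λy, z=hλ:
  y_{n+1} = y_n + z·[2/3·y_n + 1/3·y_{n+1}] ⇒ (1 − 1/3z)y_{n+1} = (1 + 2/3z)y_n
  Hence R(z) = (1 + 2/3z)/(1 − 1/3z).

Find x<0 with |R(x)|<1.
x=-0.75: |R|=0.4000
R=−1: 1+2/3x = −1+1/3x ⇒ -1/3x=2 ⇒ x=2/(-1/3)=-6.0000
Confirm numerically:
  x=-4.781: |R|=0.84334 <1
  x=-4.306: |R|=0.76814 <1
  x=-3.345: |R|=0.58156 <1
  x=-3.066: |R|=0.51632 <1
  x=-6.460: |R|=1.04863 >1
  x=-6.235: |R|=1.02545 >1
Stable set (-6.0000, 0).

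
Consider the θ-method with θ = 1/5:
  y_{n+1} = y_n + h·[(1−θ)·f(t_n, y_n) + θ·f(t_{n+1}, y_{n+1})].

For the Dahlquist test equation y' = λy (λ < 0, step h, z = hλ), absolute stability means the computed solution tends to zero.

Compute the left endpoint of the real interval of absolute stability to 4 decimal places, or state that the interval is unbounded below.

z* = -3.3333.

Test eqn y'=λy, z=hλ:
  y_{n+1} = y_n + z·[4/5·y_n + 1/5·y_{n+1}] ⇒ (1 − 1/5z)y_{n+1} = (1 + 4/5z)y_n
  ⇒ R(z) = (1 + 4/5z)/(1 − 1/5z).

Find x<0 with |R(x)|<1.
x=-0.34: |R|=0.6816
R=−1: 1+4/5x = −1+1/5x ⇒ -3/5x=2 ⇒ x=2/(-3/5)=-3.3333
Confirm numerically:
  x=-3.022: |R|=0.88357 <1
  x=-2.812: |R|=0.79980 <1
  x=-2.717: |R|=0.76040 <1
  x=-2.389: |R|=0.61659 <1
  x=-3.726: |R|=1.13500 >1
  x=-3.399: |R|=1.02346 >1
Stable set (-3.3333, 0).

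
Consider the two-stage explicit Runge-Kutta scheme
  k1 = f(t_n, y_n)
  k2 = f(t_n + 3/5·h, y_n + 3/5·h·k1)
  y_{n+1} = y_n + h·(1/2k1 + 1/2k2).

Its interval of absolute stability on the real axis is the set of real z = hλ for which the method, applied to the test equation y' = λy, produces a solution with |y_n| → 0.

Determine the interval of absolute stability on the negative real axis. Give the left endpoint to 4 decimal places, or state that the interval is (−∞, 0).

With y'=λy (z=hλ):
  k1=λy_n ⇒ h·k1=z·y_n;  k2=λ(1+3/5z)y_n ⇒ h·k2=z(1+3/5z)y_n
  y_{n+1}/y_n = 1 + 1/2z + 1/2z(1+3/5z) = 1 + z + 3/10z²
  ⇒ R(z) = 1 + z + 3/10z².

Solve |R(x)|<1 on ℝ⁻.
x=-1.34: |R|=0.1987
R=1: x+3/10x²=0 ⇒ x=−10/3=-3.3333; min R=1−1/(4·3/10)=0.1667>−1
Confirm numerically:
  x=-2.591: |R|=0.42298 <1
  x=-1.984: |R|=0.19688 <1
  x=-1.758: |R|=0.16917 <1
  x=-1.703: |R|=0.16706 <1
  x=-3.904: |R|=1.66836 >1
  x=-3.630: |R|=1.32307 >1
  x=-3.584: |R|=1.26952 >1
Stable set (-3.3333, 0).

(-3.3333, 0).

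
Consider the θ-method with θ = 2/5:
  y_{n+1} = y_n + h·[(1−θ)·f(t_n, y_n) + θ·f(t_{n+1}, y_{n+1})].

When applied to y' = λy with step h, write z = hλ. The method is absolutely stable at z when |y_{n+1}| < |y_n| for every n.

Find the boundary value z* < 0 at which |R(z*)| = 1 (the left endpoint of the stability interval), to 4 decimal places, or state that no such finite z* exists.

left endpoint -10.0000.

Test eqn y'=λy, z=hλ:
  y_{n+1} = y_n + z·[3/5·y_n + 2/5·y_{n+1}] ⇒ (1 − 2/5z)y_{n+1} = (1 + 3/5z)y_n
  R(z) = (1 + 3/5z)/(1 − 2/5z).

Boundary: |R(x)|=1, x<0.
x=-1.07: |R|=0.2507
R=−1: 1+3/5x = −1+2/5x ⇒ -1/5x=2 ⇒ x=2/(-1/5)=-10.0000
Confirm numerically:
  x=-7.055: |R|=0.84589 <1
  x=-6.783: |R|=0.82673 <1
  x=-6.761: |R|=0.82513 <1
  x=-4.301: |R|=0.58102 <1
  x=-10.598: |R|=1.02283 >1
  x=-10.566: |R|=1.02166 >1
  x=-10.407: |R|=1.01577 >1
So |R|<1 on (-10.0000, 0).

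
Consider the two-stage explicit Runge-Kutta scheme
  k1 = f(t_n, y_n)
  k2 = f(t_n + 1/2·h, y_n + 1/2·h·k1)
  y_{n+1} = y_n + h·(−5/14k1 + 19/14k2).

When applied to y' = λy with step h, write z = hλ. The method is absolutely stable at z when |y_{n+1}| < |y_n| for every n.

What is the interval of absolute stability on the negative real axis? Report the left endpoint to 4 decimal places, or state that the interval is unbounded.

z∈(-1.4737,0).

Test eqn y'=λy, z=hλ:
  k1=λy_n ⇒ h·k1=z·y_n;  k2=λ(1+1/2z)y_n ⇒ h·k2=z(1+1/2z)y_n
  y_{n+1}/y_n = 1 − 5/14z + 19/14z(1+1/2z) = 1 + z + 19/28z²
  ⇒ R(z) = 1 + z + 19/28z².

Need |R(x)|<1, x<0.
x=-0.6: |R|=0.6443
R=1: x+19/28x²=0 ⇒ x=−28/19=-1.4737; min R=1−1/(4·19/28)=0.6316>−1
Confirm numerically:
  x=-1.167: |R|=0.75714 <1
  x=-1.032: |R|=0.69069 <1
  x=-1.025: |R|=0.68792 <1
  x=-0.663: |R|=0.63528 <1
  x=-1.989: |R|=1.69551 >1
  x=-1.839: |R|=1.45587 >1
  x=-1.600: |R|=1.13714 >1
So |R|<1 on (-1.4737, 0).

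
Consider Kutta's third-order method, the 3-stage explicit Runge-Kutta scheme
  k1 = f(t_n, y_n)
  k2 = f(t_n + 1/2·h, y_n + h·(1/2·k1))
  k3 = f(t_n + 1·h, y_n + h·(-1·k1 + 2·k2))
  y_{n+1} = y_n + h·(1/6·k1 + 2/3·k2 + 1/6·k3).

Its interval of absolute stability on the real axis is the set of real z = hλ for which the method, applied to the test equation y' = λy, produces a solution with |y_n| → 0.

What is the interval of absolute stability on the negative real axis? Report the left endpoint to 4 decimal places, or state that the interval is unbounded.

On y'=λy, z=hλ:
  order 3, 3-stage ⇒ R(z)=1+z+z^2/2+z^3/6
  (e.g. R(-1.02)=0.32333, |R|=0.32333)

Solve |R(x)|<1 on ℝ⁻.
x=-1.02: |R|=0.3233
|R(-1.5)|=0.0625 |R(-1.48)|=0.0749 |R(-0.9)|=0.3835
Bisect:
  x_lo=-3.0307 |R|=2.0777  x_hi=-0.2640 |R|=0.7678
  mid=-1.64734 |R|=0.03555 →hi
  mid=-2.33901 |R|=0.73630 →hi
  mid=-2.68485 |R|=1.30623 →lo
  mid=-2.51193 |R|=0.99866 →hi
  mid=-2.59839 |R|=1.14647 →lo
  mid=-2.55516 |R|=1.07111 →lo
  mid=-2.53355 |R|=1.03453 →lo
  mid=-2.52274 |R|=1.01651 →lo
  mid=-2.51733 |R|=1.00756 →lo
  mid=-2.51463 |R|=1.00311 →lo
  ...
  [-2.51278,-2.51261] ⇒ x*=-2.5127
Interval (-2.5127, 0).

z∈(-2.5127,0).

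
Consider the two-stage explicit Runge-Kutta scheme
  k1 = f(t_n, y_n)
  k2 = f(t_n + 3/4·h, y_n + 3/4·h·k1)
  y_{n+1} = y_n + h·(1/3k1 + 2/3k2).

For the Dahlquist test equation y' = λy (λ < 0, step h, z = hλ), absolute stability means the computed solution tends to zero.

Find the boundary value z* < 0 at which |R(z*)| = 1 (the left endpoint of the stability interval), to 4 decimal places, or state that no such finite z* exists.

z* = -2.0000.

Test eqn y'=λy, z=hλ:
  k1=λy_n ⇒ h·k1=z·y_n;  k2=λ(1+3/4z)y_n ⇒ h·k2=z(1+3/4z)y_n
  y_{n+1}/y_n = 1 + 1/3z + 2/3z(1+3/4z) = 1 + z + 1/2z²
  so R(z) = 1 + z + 1/2z².

Find x<0 with |R(x)|<1.
x=-0.47: |R|=0.6404
R=1: x+1/2x²=0 ⇒ x=−2=-2.0000; min R=1−1/(4·1/2)=0.5000>−1
Confirm numerically:
  x=-1.525: |R|=0.63781 <1
  x=-1.085: |R|=0.50361 <1
  x=-1.029: |R|=0.50042 <1
  x=-2.582: |R|=1.75136 >1
  x=-2.453: |R|=1.55560 >1
  x=-2.317: |R|=1.36724 >1
Interval (-2.0000, 0).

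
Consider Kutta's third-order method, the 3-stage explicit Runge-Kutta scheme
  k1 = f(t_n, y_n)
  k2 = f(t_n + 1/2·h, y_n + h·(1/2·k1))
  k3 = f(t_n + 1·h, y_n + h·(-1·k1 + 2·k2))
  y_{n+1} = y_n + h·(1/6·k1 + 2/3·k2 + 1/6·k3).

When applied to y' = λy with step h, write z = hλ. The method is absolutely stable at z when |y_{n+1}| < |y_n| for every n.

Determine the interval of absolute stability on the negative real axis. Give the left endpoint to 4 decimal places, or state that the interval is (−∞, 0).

Test eqn y'=λy, z=hλ:
  order 3, 3-stage ⇒ R(z)=1+z+z^2/2+z^3/6
  (e.g. R(-1.14)=0.26288, |R|=0.26288)

Solve |R(x)|<1 on ℝ⁻.
x=-1.14: |R|=0.2629
|R(-2.76)|=1.4553 |R(-1.49)|=0.0687 |R(-0.85)|=0.4089
Bisect:
  x_lo=-3.1554 |R|=2.4132  x_hi=-0.3882 |R|=0.6774
  mid=-1.77177 |R|=0.12917 →hi
  mid=-2.46358 |R|=0.92097 →hi
  mid=-2.80948 |R|=1.55885 →lo
  mid=-2.63653 |R|=1.21543 →lo
  mid=-2.55005 |R|=1.06241 →lo
  mid=-2.50682 |R|=0.99028 →hi
  mid=-2.52844 |R|=1.02598 →lo
  mid=-2.51763 |R|=1.00804 →lo
  mid=-2.51222 |R|=0.99914 →hi
  mid=-2.51492 |R|=1.00359 →lo
  ...
  [-2.51290,-2.51273] ⇒ x*=-2.5127
Interval (-2.5127, 0).

(-2.5127, 0).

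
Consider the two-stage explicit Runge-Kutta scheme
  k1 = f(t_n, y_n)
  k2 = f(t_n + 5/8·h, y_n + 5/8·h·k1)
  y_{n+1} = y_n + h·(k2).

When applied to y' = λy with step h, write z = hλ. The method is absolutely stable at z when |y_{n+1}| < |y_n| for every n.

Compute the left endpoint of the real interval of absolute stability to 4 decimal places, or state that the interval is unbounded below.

With y'=λy (z=hλ):
  k1=λy_n ⇒ h·k1=z·y_n;  k2=λ(1+5/8z)y_n ⇒ h·k2=z(1+5/8z)y_n
  y_{n+1}/y_n = 1 + z(1+5/8z) = 1 + z + 5/8z²
  ⇒ R(z) = 1 + z + 5/8z².

Find x<0 with |R(x)|<1.
x=-1.77: |R|=1.1881
R=1: x+5/8x²=0 ⇒ x=−8/5=-1.6000; min R=1−1/(4·5/8)=0.6000>−1
Confirm numerically:
  x=-1.505: |R|=0.91064 <1
  x=-0.850: |R|=0.60156 <1
  x=-0.807: |R|=0.60003 <1
  x=-0.787: |R|=0.60011 <1
  x=-1.971: |R|=1.45703 >1
  x=-1.737: |R|=1.14873 >1
Stable set (-1.6000, 0).

z* = -1.6000.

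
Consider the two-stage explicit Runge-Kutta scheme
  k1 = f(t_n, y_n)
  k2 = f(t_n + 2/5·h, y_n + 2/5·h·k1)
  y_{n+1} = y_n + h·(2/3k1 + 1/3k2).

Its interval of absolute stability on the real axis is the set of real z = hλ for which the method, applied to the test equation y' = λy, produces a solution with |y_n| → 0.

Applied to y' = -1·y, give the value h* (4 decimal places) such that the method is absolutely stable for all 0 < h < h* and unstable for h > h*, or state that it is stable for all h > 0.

(-7.5000,0); λ=-1 ⇒ h* = (15/2)/1 = 7.5000.

Set f=λy, z=hλ:
  k1=λy_n ⇒ h·k1=z·y_n;  k2=λ(1+2/5z)y_n ⇒ h·k2=z(1+2/5z)y_n
  y_{n+1}/y_n = 1 + 2/3z + 1/3z(1+2/5z) = 1 + z + 2/15z²
  so R(z) = 1 + z + 2/15z².

Need |R(x)|<1, x<0.
x=-0.86: |R|=0.2386
R=1: x+2/15x²=0 ⇒ x=−15/2=-7.5000; min R=1−1/(4·2/15)=-0.8750>−1
Confirm numerically:
  x=-6.449: |R|=0.09628 <1
  x=-6.220: |R|=0.06155 <1
  x=-4.043: |R|=0.86355 <1
  x=-7.944: |R|=1.47028 >1
  x=-7.668: |R|=1.17176 >1
  x=-7.622: |R|=1.12398 >1
So |R|<1 on (-7.5000, 0).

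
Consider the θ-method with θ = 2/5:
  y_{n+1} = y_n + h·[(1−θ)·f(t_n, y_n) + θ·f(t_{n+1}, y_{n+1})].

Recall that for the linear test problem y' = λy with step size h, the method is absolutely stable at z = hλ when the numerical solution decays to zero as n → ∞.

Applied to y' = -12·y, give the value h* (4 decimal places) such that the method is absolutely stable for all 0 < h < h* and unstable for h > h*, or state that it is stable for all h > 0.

(-10.0000,0); λ=-12 ⇒ h* = (10)/12 = 0.8333.

Test eqn y'=λy, z=hλ:
  y_{n+1} = y_n + z·[3/5·y_n + 2/5·y_{n+1}] ⇒ (1 − 2/5z)y_{n+1} = (1 + 3/5z)y_n
  ⇒ R(z) = (1 + 3/5z)/(1 − 2/5z).

Boundary: |R(x)|=1, x<0.
x=-0.9: |R|=0.3382
R=−1: 1+3/5x = −1+2/5x ⇒ -1/5x=2 ⇒ x=2/(-1/5)=-10.0000
Confirm numerically:
  x=-8.943: |R|=0.95381 <1
  x=-5.907: |R|=0.75657 <1
  x=-4.496: |R|=0.60663 <1
  x=-4.424: |R|=0.59734 <1
  x=-10.385: |R|=1.01494 >1
  x=-10.343: |R|=1.01335 >1
  x=-10.273: |R|=1.01069 >1
So |R|<1 on (-10.0000, 0).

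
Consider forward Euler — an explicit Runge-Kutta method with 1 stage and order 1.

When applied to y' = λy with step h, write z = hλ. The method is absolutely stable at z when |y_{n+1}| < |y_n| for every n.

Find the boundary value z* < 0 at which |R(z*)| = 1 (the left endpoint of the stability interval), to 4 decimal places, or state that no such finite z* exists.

Set f=λy, z=hλ:
  order 1, 1-stage ⇒ R(z)=1+z
  (e.g. R(-1.5)=-0.50000, |R|=0.50000)

Boundary: |R(x)|=1, x<0.
x=-1.5: |R|=0.5000
|R(-1.9)|=0.9000 |R(-1.44)|=0.4400 |R(-0.99)|=0.0100
Bisect:
  x_lo=-2.6367 |R|=1.6367  x_hi=-0.1122 |R|=0.8878
  mid=-1.37445 |R|=0.37445 →hi
  mid=-2.00557 |R|=1.00557 →lo
  mid=-1.69001 |R|=0.69001 →hi
  mid=-1.84779 |R|=0.84779 →hi
  mid=-1.92668 |R|=0.92668 →hi
  mid=-1.96613 |R|=0.96613 →hi
  mid=-1.98585 |R|=0.98585 →hi
  mid=-1.99571 |R|=0.99571 →hi
  ...
  [-2.00002,-1.99987] ⇒ x*=-2.0000
Stable set (-2.0000, 0).

left endpoint -2.0000.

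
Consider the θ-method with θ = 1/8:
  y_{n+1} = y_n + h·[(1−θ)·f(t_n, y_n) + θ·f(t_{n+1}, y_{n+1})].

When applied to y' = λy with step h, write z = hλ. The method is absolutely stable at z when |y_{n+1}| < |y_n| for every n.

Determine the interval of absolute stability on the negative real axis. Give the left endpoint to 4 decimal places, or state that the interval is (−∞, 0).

z∈(-2.6667,0).

On y'=λy, z=hλ:
  y_{n+1} = y_n + z·[7/8·y_n + 1/8·y_{n+1}] ⇒ (1 − 1/8z)y_{n+1} = (1 + 7/8z)y_n
  R(z) = (1 + 7/8z)/(1 − 1/8z).

Need |R(x)|<1, x<0.
x=-1.36: |R|=0.1624
R=−1: 1+7/8x = −1+1/8x ⇒ -3/4x=2 ⇒ x=2/(-3/4)=-2.6667
Confirm numerically:
  x=-2.285: |R|=0.77735 <1
  x=-2.238: |R|=0.74878 <1
  x=-2.225: |R|=0.74083 <1
  x=-2.926: |R|=1.14241 >1
  x=-2.775: |R|=1.06032 >1
So |R|<1 on (-2.6667, 0).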